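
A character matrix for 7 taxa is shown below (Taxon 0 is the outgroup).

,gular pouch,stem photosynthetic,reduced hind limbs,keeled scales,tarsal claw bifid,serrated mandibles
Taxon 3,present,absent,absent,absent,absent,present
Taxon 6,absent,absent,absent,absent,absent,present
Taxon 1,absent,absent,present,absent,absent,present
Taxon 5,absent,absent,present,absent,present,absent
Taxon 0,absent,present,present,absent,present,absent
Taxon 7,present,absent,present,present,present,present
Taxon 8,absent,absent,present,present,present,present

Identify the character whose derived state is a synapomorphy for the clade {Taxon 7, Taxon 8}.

Character polarity is set by the outgroup: the derived state is whichever differs from the outgroup's state, so for stem photosynthetic, reduced hind limbs, tarsal claw bifid the derived state is 'absent', and for the remaining characters it is 'present'.
gular pouch (state 'present') occurs in Taxon 3 and Taxon 7 but conflicts with the nesting implied by the other characters — most parsimoniously interpreted as homoplasy.
All ingroup taxa share the derived state 'absent' for stem photosynthetic; it defines the ingroup but does not resolve relationships within it.
Only Taxon 3 and Taxon 6 show the derived state 'absent' for reduced hind limbs, supporting them as a clade.
keeled scales (derived state 'present') is shared by Taxon 7 and Taxon 8 — a synapomorphy uniting that clade.
Only Taxon 1, Taxon 3, and Taxon 6 show the derived state 'absent' for tarsal claw bifid, supporting them as a clade.
serrated mandibles: derived state 'present' in Taxon 1, Taxon 3, Taxon 6, Taxon 7, and Taxon 8 only — synapomorphy for {Taxon 1, Taxon 3, Taxon 6, Taxon 7, Taxon 8}.
Most parsimonious ingroup topology: (((Taxon 7,Taxon 8),(Taxon 1,(Taxon 6,Taxon 3))),Taxon 5).
The clade {Taxon 7, Taxon 8} is supported by keeled scales: its derived state 'present' occurs in exactly those taxa and in no other taxon (including the outgroup).

keeled scales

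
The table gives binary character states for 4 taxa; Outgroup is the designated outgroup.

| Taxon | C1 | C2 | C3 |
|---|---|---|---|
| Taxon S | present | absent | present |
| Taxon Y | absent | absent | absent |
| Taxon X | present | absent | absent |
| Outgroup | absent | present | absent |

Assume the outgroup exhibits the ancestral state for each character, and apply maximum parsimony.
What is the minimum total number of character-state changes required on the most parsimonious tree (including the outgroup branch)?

3

Character polarity is set by the outgroup: the derived state is whichever differs from the outgroup's state, so for C2 the derived state is 'absent', and for the remaining characters it is 'present'.
C1 (derived state 'present') is shared by Taxon S and Taxon X — a synapomorphy uniting that clade.
C2 (derived state 'absent') is shared by all ingroup taxa — unites the whole ingroup.
C3 (derived state 'present') is unique to Taxon S (autapomorphy; uninformative for grouping).
Most parsimonious ingroup topology: ((Taxon S,Taxon X),Taxon Y).
Changes per character on this tree: C1: 1; C2: 1; C3: 1.
Total = 3.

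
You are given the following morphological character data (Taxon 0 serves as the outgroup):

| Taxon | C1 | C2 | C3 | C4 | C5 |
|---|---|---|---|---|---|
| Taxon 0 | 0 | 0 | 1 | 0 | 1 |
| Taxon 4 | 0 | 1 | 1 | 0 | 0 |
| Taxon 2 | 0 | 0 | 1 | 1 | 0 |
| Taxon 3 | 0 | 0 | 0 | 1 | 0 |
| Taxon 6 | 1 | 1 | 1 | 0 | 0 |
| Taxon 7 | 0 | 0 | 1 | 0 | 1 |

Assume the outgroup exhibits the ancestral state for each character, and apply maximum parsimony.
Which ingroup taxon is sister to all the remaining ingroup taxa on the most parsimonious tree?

Taxon 7

Character polarity is set by the outgroup: the derived state is whichever differs from the outgroup's state, so for C3, C5 the derived state is '0', and for the remaining characters it is '1'.
C1 (derived state '1') is unique to Taxon 6 (autapomorphy; uninformative for grouping).
Only Taxon 4 and Taxon 6 show the derived state '1' for C2, supporting them as a clade.
C3: derived state '0' in Taxon 3 only — an autapomorphy, so it tells us nothing about relationships among taxa.
Only Taxon 2 and Taxon 3 show the derived state '1' for C4, supporting them as a clade.
C5 (derived state '0') is shared by Taxon 2, Taxon 3, Taxon 4, and Taxon 6 — a synapomorphy uniting that clade.
Most parsimonious ingroup topology: (((Taxon 4,Taxon 6),(Taxon 2,Taxon 3)),Taxon 7).
Taxon 7 is sister to the clade containing all other ingroup taxa, so it is the earliest-diverging (most basal) ingroup lineage.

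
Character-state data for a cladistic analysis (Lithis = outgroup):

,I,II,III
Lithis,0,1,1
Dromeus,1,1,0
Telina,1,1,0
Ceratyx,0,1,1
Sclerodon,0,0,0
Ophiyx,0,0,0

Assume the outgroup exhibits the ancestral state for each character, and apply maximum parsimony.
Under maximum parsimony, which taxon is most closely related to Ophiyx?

Character polarity is set by the outgroup: the derived state is whichever differs from the outgroup's state, so for II, III the derived state is '0', and for the remaining characters it is '1'.
Only Dromeus and Telina show the derived state '1' for I, supporting them as a clade.
II (derived state '0') is shared by Ophiyx and Sclerodon — a synapomorphy uniting that clade.
Only Dromeus, Ophiyx, Sclerodon, and Telina show the derived state '0' for III, supporting them as a clade.
Most parsimonious ingroup topology: (((Dromeus,Telina),(Sclerodon,Ophiyx)),Ceratyx).
Ophiyx and Sclerodon form a cherry on this tree, so they are sister taxa.

Sclerodon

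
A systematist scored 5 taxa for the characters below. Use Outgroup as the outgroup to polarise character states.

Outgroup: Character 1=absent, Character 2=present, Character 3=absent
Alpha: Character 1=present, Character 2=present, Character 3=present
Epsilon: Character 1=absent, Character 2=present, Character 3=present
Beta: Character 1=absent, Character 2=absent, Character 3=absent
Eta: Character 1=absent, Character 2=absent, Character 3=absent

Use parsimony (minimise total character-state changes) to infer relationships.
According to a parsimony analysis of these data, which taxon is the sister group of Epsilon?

Alpha

Character polarity is set by the outgroup: the derived state is whichever differs from the outgroup's state, so for Character 2 the derived state is 'absent', and for the remaining characters it is 'present'.
Character 1 (derived state 'present') is unique to Alpha (autapomorphy; uninformative for grouping).
Character 2: derived state 'absent' in Beta and Eta only — synapomorphy for {Beta, Eta}.
Character 3: derived state 'present' in Alpha and Epsilon only — synapomorphy for {Alpha, Epsilon}.
Most parsimonious ingroup topology: ((Alpha,Epsilon),(Beta,Eta)).
Epsilon and Alpha form a cherry on this tree, so they are sister taxa.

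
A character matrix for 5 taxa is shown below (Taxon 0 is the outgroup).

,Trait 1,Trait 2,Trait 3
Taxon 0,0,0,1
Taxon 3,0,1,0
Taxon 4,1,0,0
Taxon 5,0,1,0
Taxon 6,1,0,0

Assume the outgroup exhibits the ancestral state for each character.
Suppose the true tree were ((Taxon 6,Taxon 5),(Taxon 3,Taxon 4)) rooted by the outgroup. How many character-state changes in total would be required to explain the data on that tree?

5

Map each character onto ((Taxon 6,Taxon 5),(Taxon 3,Taxon 4)) (rooted by Taxon 0) and count the minimum state changes it requires (Fitch parsimony):
Trait 1: 2; Trait 2: 2; Trait 3: 1.
Total tree length = 5.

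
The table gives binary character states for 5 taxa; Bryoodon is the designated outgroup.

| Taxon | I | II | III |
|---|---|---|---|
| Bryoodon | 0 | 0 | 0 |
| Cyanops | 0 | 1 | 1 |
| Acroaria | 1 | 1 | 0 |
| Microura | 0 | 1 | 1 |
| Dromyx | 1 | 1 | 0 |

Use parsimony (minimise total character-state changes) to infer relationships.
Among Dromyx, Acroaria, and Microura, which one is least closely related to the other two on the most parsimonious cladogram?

Microura

The outgroup has state '0' for every character, so '1' is the derived state throughout.
Only Acroaria and Dromyx show the derived state '1' for I, supporting them as a clade.
II (derived state '1') is shared by all ingroup taxa — unites the whole ingroup.
III: derived state '1' in Cyanops and Microura only — synapomorphy for {Cyanops, Microura}.
Most parsimonious ingroup topology: ((Cyanops,Microura),(Acroaria,Dromyx)).
Acroaria and Dromyx share a more recent common ancestor with each other than either does with Microura, so Microura is the least closely related of the three.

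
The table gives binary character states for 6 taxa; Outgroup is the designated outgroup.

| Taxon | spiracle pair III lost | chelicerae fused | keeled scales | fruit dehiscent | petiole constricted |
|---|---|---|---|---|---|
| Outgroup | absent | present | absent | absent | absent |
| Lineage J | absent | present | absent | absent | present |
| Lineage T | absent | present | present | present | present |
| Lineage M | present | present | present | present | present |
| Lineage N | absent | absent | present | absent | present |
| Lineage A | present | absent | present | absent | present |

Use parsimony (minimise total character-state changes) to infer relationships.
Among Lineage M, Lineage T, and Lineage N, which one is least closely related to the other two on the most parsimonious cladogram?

Character polarity is set by the outgroup: the derived state is whichever differs from the outgroup's state, so for chelicerae fused the derived state is 'absent', and for the remaining characters it is 'present'.
spiracle pair III lost (state 'present') occurs in Lineage A and Lineage M but conflicts with the nesting implied by the other characters — most parsimoniously interpreted as homoplasy.
chelicerae fused: derived state 'absent' in Lineage A and Lineage N only — synapomorphy for {Lineage A, Lineage N}.
keeled scales: derived state 'present' in Lineage A, Lineage M, Lineage N, and Lineage T only — synapomorphy for {Lineage A, Lineage M, Lineage N, Lineage T}.
fruit dehiscent (derived state 'present') is shared by Lineage M and Lineage T — a synapomorphy uniting that clade.
petiole constricted (derived state 'present') is shared by all ingroup taxa — unites the whole ingroup.
Most parsimonious ingroup topology: (Lineage J,((Lineage T,Lineage M),(Lineage N,Lineage A))).
Lineage T and Lineage M share a more recent common ancestor with each other than either does with Lineage N, so Lineage N is the least closely related of the three.

Lineage N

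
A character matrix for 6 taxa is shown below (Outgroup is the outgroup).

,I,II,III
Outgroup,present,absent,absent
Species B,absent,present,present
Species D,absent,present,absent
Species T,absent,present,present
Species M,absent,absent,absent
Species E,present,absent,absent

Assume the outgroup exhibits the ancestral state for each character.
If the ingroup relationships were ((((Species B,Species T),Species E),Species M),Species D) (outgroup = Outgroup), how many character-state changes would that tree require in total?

Map each character onto ((((Species B,Species T),Species E),Species M),Species D) (rooted by Outgroup) and count the minimum state changes it requires (Fitch parsimony):
I: 2; II: 2; III: 1.
Total tree length = 5.

5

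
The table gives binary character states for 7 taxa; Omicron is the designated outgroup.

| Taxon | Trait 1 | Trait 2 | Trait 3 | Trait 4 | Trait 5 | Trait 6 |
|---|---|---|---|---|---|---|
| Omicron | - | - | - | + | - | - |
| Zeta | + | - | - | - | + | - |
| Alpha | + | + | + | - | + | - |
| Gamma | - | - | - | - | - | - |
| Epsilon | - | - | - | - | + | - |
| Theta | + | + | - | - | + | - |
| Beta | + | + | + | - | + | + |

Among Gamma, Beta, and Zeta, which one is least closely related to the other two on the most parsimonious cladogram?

Gamma

Character polarity is set by the outgroup: the derived state is whichever differs from the outgroup's state, so for Trait 4 the derived state is '-', and for the remaining characters it is '+'.
Trait 1 (derived state '+') is shared by Alpha, Beta, Theta, and Zeta — a synapomorphy uniting that clade.
Only Alpha, Beta, and Theta show the derived state '+' for Trait 2, supporting them as a clade.
Only Alpha and Beta show the derived state '+' for Trait 3, supporting them as a clade.
All ingroup taxa share the derived state '-' for Trait 4; it defines the ingroup but does not resolve relationships within it.
Trait 5: derived state '+' in Alpha, Beta, Epsilon, Theta, and Zeta only — synapomorphy for {Alpha, Beta, Epsilon, Theta, Zeta}.
Trait 6: derived state '+' in Beta only — an autapomorphy, so it tells us nothing about relationships among taxa.
Most parsimonious ingroup topology: (((Zeta,((Alpha,Beta),Theta)),Epsilon),Gamma).
Beta and Zeta share a more recent common ancestor with each other than either does with Gamma, so Gamma is the least closely related of the three.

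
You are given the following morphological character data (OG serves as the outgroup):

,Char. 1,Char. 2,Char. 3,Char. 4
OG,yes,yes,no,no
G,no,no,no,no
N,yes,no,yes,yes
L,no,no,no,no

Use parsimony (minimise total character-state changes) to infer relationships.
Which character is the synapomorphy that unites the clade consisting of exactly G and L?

Char. 1

Character polarity is set by the outgroup: the derived state is whichever differs from the outgroup's state, so for Char. 1, Char. 2 the derived state is 'no', and for the remaining characters it is 'yes'.
Only G and L show the derived state 'no' for Char. 1, supporting them as a clade.
Char. 2 (derived state 'no') is shared by all ingroup taxa — unites the whole ingroup.
Char. 3: derived state 'yes' in N only — an autapomorphy, so it tells us nothing about relationships among taxa.
Char. 4: derived state 'yes' in N only — an autapomorphy, so it tells us nothing about relationships among taxa.
Most parsimonious ingroup topology: ((G,L),N).
The clade {G, L} is supported by Char. 1: its derived state 'no' occurs in exactly those taxa and in no other taxon (including the outgroup).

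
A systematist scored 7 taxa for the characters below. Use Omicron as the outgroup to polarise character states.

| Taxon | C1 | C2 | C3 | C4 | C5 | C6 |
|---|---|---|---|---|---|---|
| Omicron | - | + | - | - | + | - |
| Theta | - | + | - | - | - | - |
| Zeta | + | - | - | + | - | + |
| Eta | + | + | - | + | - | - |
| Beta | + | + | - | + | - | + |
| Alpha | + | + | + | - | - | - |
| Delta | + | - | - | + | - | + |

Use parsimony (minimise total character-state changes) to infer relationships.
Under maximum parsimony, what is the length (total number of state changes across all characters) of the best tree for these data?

Character polarity is set by the outgroup: the derived state is whichever differs from the outgroup's state, so for C2, C5 the derived state is '-', and for the remaining characters it is '+'.
C1 (derived state '+') is shared by Alpha, Beta, Delta, Eta, and Zeta — a synapomorphy uniting that clade.
Only Delta and Zeta show the derived state '-' for C2, supporting them as a clade.
C3 (derived state '+') is unique to Alpha (autapomorphy; uninformative for grouping).
C4 (derived state '+') is shared by Beta, Delta, Eta, and Zeta — a synapomorphy uniting that clade.
C5 (derived state '-') is shared by all ingroup taxa — unites the whole ingroup.
Only Beta, Delta, and Zeta show the derived state '+' for C6, supporting them as a clade.
Most parsimonious ingroup topology: (Theta,((((Zeta,Delta),Beta),Eta),Alpha)).
Changes per character on this tree: C1: 1; C2: 1; C3: 1; C4: 1; C5: 1; C6: 1.
Total = 6.

6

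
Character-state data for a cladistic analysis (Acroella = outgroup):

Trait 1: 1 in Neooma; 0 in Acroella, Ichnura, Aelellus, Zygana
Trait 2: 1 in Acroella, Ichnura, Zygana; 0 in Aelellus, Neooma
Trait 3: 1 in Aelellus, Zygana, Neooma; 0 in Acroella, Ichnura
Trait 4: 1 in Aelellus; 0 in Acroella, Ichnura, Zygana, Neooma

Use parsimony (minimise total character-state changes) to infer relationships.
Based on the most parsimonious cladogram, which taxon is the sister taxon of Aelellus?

Neooma

Character polarity is set by the outgroup: the derived state is whichever differs from the outgroup's state, so for Trait 2 the derived state is '0', and for the remaining characters it is '1'.
Trait 1 (derived state '1') is unique to Neooma (autapomorphy; uninformative for grouping).
Trait 2: derived state '0' in Aelellus and Neooma only — synapomorphy for {Aelellus, Neooma}.
Trait 3 (derived state '1') is shared by Aelellus, Neooma, and Zygana — a synapomorphy uniting that clade.
Trait 4 (derived state '1') is unique to Aelellus (autapomorphy; uninformative for grouping).
Most parsimonious ingroup topology: (Ichnura,((Aelellus,Neooma),Zygana)).
Aelellus and Neooma form a cherry on this tree, so they are sister taxa.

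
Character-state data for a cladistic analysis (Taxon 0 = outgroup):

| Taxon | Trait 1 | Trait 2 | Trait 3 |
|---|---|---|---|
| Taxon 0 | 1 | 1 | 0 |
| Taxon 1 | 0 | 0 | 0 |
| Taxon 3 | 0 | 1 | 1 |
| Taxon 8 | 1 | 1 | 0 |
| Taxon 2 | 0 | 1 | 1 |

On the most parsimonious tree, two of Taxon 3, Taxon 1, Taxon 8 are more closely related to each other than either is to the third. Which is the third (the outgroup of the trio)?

Taxon 8

Character polarity is set by the outgroup: the derived state is whichever differs from the outgroup's state, so for Trait 1, Trait 2 the derived state is '0', and for the remaining characters it is '1'.
Trait 1 (derived state '0') is shared by Taxon 1, Taxon 2, and Taxon 3 — a synapomorphy uniting that clade.
Trait 2 (derived state '0') is unique to Taxon 1 (autapomorphy; uninformative for grouping).
Trait 3: derived state '1' in Taxon 2 and Taxon 3 only — synapomorphy for {Taxon 2, Taxon 3}.
Most parsimonious ingroup topology: ((Taxon 1,(Taxon 3,Taxon 2)),Taxon 8).
Taxon 1 and Taxon 3 share a more recent common ancestor with each other than either does with Taxon 8, so Taxon 8 is the least closely related of the three.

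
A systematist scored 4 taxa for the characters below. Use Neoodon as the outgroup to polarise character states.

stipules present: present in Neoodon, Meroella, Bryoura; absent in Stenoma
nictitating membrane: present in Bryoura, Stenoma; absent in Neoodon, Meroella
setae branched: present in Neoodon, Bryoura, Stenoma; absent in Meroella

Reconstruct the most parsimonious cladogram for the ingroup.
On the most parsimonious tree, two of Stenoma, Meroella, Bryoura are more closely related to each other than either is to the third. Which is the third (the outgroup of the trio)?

Meroella

Character polarity is set by the outgroup: the derived state is whichever differs from the outgroup's state, so for stipules present, setae branched the derived state is 'absent', and for the remaining characters it is 'present'.
stipules present: derived state 'absent' in Stenoma only — an autapomorphy, so it tells us nothing about relationships among taxa.
nictitating membrane: derived state 'present' in Bryoura and Stenoma only — synapomorphy for {Bryoura, Stenoma}.
setae branched (derived state 'absent') is unique to Meroella (autapomorphy; uninformative for grouping).
Most parsimonious ingroup topology: (Meroella,(Bryoura,Stenoma)).
Stenoma and Bryoura share a more recent common ancestor with each other than either does with Meroella, so Meroella is the least closely related of the three.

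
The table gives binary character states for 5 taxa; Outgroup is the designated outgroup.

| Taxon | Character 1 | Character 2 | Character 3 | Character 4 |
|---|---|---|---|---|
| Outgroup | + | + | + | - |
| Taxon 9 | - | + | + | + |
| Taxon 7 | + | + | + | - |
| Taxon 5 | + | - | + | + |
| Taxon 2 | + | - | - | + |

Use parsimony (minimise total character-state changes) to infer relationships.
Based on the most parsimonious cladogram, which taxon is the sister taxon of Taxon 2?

Taxon 5

Character polarity is set by the outgroup: the derived state is whichever differs from the outgroup's state, so for Character 1, Character 2, Character 3 the derived state is '-', and for the remaining characters it is '+'.
Character 1: derived state '-' in Taxon 9 only — an autapomorphy, so it tells us nothing about relationships among taxa.
Character 2: derived state '-' in Taxon 2 and Taxon 5 only — synapomorphy for {Taxon 2, Taxon 5}.
Character 3 (derived state '-') is unique to Taxon 2 (autapomorphy; uninformative for grouping).
Character 4 (derived state '+') is shared by Taxon 2, Taxon 5, and Taxon 9 — a synapomorphy uniting that clade.
Most parsimonious ingroup topology: ((Taxon 9,(Taxon 5,Taxon 2)),Taxon 7).
Taxon 2 and Taxon 5 form a cherry on this tree, so they are sister taxa.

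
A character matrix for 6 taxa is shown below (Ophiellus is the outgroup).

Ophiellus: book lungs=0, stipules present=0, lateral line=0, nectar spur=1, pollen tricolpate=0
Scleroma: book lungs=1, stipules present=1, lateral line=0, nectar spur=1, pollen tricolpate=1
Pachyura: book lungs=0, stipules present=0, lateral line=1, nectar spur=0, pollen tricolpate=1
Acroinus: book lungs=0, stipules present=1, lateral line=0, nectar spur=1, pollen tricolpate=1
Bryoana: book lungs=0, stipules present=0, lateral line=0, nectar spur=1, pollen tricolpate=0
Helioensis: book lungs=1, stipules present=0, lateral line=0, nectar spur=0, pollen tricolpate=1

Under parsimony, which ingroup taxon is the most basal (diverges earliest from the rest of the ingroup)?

Bryoana

Character polarity is set by the outgroup: the derived state is whichever differs from the outgroup's state, so for nectar spur the derived state is '0', and for the remaining characters it is '1'.
book lungs groups Helioensis and Scleroma, which is incompatible with the clades supported by the remaining characters; treating it as convergent (homoplasy) costs fewer steps than any alternative tree.
stipules present: derived state '1' in Acroinus and Scleroma only — synapomorphy for {Acroinus, Scleroma}.
lateral line (derived state '1') is unique to Pachyura (autapomorphy; uninformative for grouping).
nectar spur (derived state '0') is shared by Helioensis and Pachyura — a synapomorphy uniting that clade.
Only Acroinus, Helioensis, Pachyura, and Scleroma show the derived state '1' for pollen tricolpate, supporting them as a clade.
Most parsimonious ingroup topology: (((Scleroma,Acroinus),(Pachyura,Helioensis)),Bryoana).
Bryoana is sister to the clade containing all other ingroup taxa, so it is the earliest-diverging (most basal) ingroup lineage.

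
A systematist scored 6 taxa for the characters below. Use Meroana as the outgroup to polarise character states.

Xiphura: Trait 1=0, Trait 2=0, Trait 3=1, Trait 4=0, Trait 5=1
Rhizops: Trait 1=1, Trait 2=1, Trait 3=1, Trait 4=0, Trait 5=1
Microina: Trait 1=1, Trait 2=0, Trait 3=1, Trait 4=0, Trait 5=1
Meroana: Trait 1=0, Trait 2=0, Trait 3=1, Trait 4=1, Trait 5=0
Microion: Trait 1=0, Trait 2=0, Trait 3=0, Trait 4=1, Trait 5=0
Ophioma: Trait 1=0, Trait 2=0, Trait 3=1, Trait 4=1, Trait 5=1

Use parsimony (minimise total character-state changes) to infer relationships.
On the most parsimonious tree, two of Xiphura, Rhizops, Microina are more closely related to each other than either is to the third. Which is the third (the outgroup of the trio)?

Xiphura

Character polarity is set by the outgroup: the derived state is whichever differs from the outgroup's state, so for Trait 3, Trait 4 the derived state is '0', and for the remaining characters it is '1'.
Trait 1 (derived state '1') is shared by Microina and Rhizops — a synapomorphy uniting that clade.
Trait 2 (derived state '1') is unique to Rhizops (autapomorphy; uninformative for grouping).
Trait 3: derived state '0' in Microion only — an autapomorphy, so it tells us nothing about relationships among taxa.
Only Microina, Rhizops, and Xiphura show the derived state '0' for Trait 4, supporting them as a clade.
Only Microina, Ophioma, Rhizops, and Xiphura show the derived state '1' for Trait 5, supporting them as a clade.
Most parsimonious ingroup topology: ((((Microina,Rhizops),Xiphura),Ophioma),Microion).
Microina and Rhizops share a more recent common ancestor with each other than either does with Xiphura, so Xiphura is the least closely related of the three.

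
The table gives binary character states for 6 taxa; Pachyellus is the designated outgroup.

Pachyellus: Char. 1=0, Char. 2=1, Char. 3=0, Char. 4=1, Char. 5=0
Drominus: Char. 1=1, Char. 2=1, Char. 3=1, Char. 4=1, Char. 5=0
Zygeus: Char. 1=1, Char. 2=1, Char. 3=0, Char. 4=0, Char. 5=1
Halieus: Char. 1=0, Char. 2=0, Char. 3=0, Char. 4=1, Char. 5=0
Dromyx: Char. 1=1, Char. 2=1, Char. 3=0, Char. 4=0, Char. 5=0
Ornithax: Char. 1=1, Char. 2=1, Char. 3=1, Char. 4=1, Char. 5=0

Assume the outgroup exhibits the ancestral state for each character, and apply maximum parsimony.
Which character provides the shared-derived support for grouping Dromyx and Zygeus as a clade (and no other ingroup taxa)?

Char. 4

Character polarity is set by the outgroup: the derived state is whichever differs from the outgroup's state, so for Char. 2, Char. 4 the derived state is '0', and for the remaining characters it is '1'.
Char. 1 (derived state '1') is shared by Drominus, Dromyx, Ornithax, and Zygeus — a synapomorphy uniting that clade.
Char. 2: derived state '0' in Halieus only — an autapomorphy, so it tells us nothing about relationships among taxa.
Char. 3: derived state '1' in Drominus and Ornithax only — synapomorphy for {Drominus, Ornithax}.
Char. 4 (derived state '0') is shared by Dromyx and Zygeus — a synapomorphy uniting that clade.
Char. 5 (derived state '1') is unique to Zygeus (autapomorphy; uninformative for grouping).
Most parsimonious ingroup topology: (((Drominus,Ornithax),(Zygeus,Dromyx)),Halieus).
The clade {Dromyx, Zygeus} is supported by Char. 4: its derived state '0' occurs in exactly those taxa and in no other taxon (including the outgroup).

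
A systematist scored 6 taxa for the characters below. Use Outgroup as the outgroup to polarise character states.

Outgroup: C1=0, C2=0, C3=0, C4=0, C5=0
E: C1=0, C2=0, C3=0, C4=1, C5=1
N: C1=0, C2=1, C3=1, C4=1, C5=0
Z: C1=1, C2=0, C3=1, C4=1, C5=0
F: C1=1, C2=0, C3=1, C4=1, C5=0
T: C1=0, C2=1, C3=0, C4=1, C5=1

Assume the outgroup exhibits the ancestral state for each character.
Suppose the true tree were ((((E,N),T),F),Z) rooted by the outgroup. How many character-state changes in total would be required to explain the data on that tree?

10

Map each character onto ((((E,N),T),F),Z) (rooted by Outgroup) and count the minimum state changes it requires (Fitch parsimony):
C1: 2; C2: 2; C3: 3; C4: 1; C5: 2.
Total tree length = 10.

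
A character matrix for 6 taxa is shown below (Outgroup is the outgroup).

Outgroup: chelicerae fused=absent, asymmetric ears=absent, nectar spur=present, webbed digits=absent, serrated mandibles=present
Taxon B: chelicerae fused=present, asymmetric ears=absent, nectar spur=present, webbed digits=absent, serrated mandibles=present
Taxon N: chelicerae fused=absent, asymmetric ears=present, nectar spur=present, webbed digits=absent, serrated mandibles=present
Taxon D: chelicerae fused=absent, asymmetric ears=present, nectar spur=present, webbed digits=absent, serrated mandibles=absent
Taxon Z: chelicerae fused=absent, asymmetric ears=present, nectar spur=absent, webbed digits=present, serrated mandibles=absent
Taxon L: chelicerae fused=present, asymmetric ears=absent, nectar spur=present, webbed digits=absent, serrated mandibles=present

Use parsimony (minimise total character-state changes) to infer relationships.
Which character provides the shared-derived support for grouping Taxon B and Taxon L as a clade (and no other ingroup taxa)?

chelicerae fused

Character polarity is set by the outgroup: the derived state is whichever differs from the outgroup's state, so for nectar spur, serrated mandibles the derived state is 'absent', and for the remaining characters it is 'present'.
chelicerae fused (derived state 'present') is shared by Taxon B and Taxon L — a synapomorphy uniting that clade.
asymmetric ears (derived state 'present') is shared by Taxon D, Taxon N, and Taxon Z — a synapomorphy uniting that clade.
nectar spur: derived state 'absent' in Taxon Z only — an autapomorphy, so it tells us nothing about relationships among taxa.
webbed digits (derived state 'present') is unique to Taxon Z (autapomorphy; uninformative for grouping).
Only Taxon D and Taxon Z show the derived state 'absent' for serrated mandibles, supporting them as a clade.
Most parsimonious ingroup topology: ((Taxon B,Taxon L),(Taxon N,(Taxon D,Taxon Z))).
The clade {Taxon B, Taxon L} is supported by chelicerae fused: its derived state 'present' occurs in exactly those taxa and in no other taxon (including the outgroup).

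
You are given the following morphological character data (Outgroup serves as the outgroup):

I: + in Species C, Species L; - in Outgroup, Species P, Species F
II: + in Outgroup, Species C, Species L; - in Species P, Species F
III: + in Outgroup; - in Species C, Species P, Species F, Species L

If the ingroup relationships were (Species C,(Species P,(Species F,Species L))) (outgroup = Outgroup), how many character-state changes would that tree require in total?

5

Map each character onto (Species C,(Species P,(Species F,Species L))) (rooted by Outgroup) and count the minimum state changes it requires (Fitch parsimony):
I: 2; II: 2; III: 1.
Total tree length = 5.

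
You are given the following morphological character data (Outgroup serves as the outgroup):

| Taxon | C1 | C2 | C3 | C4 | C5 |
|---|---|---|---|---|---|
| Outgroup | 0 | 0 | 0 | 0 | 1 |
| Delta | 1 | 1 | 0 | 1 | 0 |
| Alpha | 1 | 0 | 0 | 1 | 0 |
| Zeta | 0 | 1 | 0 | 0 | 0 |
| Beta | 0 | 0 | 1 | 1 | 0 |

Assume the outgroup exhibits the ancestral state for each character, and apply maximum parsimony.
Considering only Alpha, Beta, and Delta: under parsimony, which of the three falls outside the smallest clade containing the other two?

Character polarity is set by the outgroup: the derived state is whichever differs from the outgroup's state, so for C5 the derived state is '0', and for the remaining characters it is '1'.
C1 (derived state '1') is shared by Alpha and Delta — a synapomorphy uniting that clade.
C2 groups Delta and Zeta, which is incompatible with the clades supported by the remaining characters; treating it as convergent (homoplasy) costs fewer steps than any alternative tree.
C3: derived state '1' in Beta only — an autapomorphy, so it tells us nothing about relationships among taxa.
C4 (derived state '1') is shared by Alpha, Beta, and Delta — a synapomorphy uniting that clade.
All ingroup taxa share the derived state '0' for C5; it defines the ingroup but does not resolve relationships within it.
Most parsimonious ingroup topology: (((Delta,Alpha),Beta),Zeta).
Alpha and Delta share a more recent common ancestor with each other than either does with Beta, so Beta is the least closely related of the three.

Beta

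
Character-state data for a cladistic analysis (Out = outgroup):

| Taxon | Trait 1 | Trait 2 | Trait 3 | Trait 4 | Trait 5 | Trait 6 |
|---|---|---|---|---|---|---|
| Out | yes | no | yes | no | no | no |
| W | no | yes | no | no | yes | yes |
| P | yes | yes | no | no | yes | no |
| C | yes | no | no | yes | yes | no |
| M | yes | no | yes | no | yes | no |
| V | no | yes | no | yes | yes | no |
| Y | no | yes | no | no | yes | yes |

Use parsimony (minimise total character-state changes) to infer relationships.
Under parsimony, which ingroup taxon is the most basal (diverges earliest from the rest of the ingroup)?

Character polarity is set by the outgroup: the derived state is whichever differs from the outgroup's state, so for Trait 1, Trait 3 the derived state is 'no', and for the remaining characters it is 'yes'.
Trait 1 (derived state 'no') is shared by V, W, and Y — a synapomorphy uniting that clade.
Trait 2 (derived state 'yes') is shared by P, V, W, and Y — a synapomorphy uniting that clade.
Trait 3 (derived state 'no') is shared by C, P, V, W, and Y — a synapomorphy uniting that clade.
Trait 4 (state 'yes') occurs in C and V but conflicts with the nesting implied by the other characters — most parsimoniously interpreted as homoplasy.
Trait 5 (derived state 'yes') is shared by all ingroup taxa — unites the whole ingroup.
Trait 6: derived state 'yes' in W and Y only — synapomorphy for {W, Y}.
Most parsimonious ingroup topology: (((((W,Y),V),P),C),M).
M is sister to the clade containing all other ingroup taxa, so it is the earliest-diverging (most basal) ingroup lineage.

M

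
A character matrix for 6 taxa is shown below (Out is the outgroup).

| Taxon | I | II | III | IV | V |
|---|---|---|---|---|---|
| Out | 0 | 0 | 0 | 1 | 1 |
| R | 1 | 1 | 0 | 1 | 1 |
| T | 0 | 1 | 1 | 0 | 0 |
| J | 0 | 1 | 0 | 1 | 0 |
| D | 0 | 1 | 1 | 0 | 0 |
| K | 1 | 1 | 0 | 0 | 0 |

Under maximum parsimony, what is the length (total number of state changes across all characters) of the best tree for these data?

6

Character polarity is set by the outgroup: the derived state is whichever differs from the outgroup's state, so for IV, V the derived state is '0', and for the remaining characters it is '1'.
I groups K and R, which is incompatible with the clades supported by the remaining characters; treating it as convergent (homoplasy) costs fewer steps than any alternative tree.
All ingroup taxa share the derived state '1' for II; it defines the ingroup but does not resolve relationships within it.
Only D and T show the derived state '1' for III, supporting them as a clade.
Only D, K, and T show the derived state '0' for IV, supporting them as a clade.
Only D, J, K, and T show the derived state '0' for V, supporting them as a clade.
Most parsimonious ingroup topology: (R,(((T,D),K),J)).
Changes per character on this tree: I: 2; II: 1; III: 1; IV: 1; V: 1.
Total = 6.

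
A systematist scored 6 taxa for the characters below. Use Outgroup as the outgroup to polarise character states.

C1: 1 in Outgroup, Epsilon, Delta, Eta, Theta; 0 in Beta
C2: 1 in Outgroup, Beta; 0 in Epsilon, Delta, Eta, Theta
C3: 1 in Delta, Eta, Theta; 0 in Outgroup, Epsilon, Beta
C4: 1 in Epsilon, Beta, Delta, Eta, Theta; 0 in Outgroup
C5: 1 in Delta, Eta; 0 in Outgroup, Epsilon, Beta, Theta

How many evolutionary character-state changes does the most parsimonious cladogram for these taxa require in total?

Character polarity is set by the outgroup: the derived state is whichever differs from the outgroup's state, so for C1, C2 the derived state is '0', and for the remaining characters it is '1'.
C1 (derived state '0') is unique to Beta (autapomorphy; uninformative for grouping).
C2: derived state '0' in Delta, Epsilon, Eta, and Theta only — synapomorphy for {Delta, Epsilon, Eta, Theta}.
Only Delta, Eta, and Theta show the derived state '1' for C3, supporting them as a clade.
C4 (derived state '1') is shared by all ingroup taxa — unites the whole ingroup.
C5 (derived state '1') is shared by Delta and Eta — a synapomorphy uniting that clade.
Most parsimonious ingroup topology: ((Epsilon,((Delta,Eta),Theta)),Beta).
Changes per character on this tree: C1: 1; C2: 1; C3: 1; C4: 1; C5: 1.
Total = 5.

5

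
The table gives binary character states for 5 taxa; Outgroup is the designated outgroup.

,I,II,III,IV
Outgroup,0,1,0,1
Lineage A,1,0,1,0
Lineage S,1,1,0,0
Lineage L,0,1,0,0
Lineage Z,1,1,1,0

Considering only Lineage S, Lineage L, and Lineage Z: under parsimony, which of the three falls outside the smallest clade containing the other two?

Lineage L

Character polarity is set by the outgroup: the derived state is whichever differs from the outgroup's state, so for II, IV the derived state is '0', and for the remaining characters it is '1'.
I (derived state '1') is shared by Lineage A, Lineage S, and Lineage Z — a synapomorphy uniting that clade.
II: derived state '0' in Lineage A only — an autapomorphy, so it tells us nothing about relationships among taxa.
III: derived state '1' in Lineage A and Lineage Z only — synapomorphy for {Lineage A, Lineage Z}.
All ingroup taxa share the derived state '0' for IV; it defines the ingroup but does not resolve relationships within it.
Most parsimonious ingroup topology: (((Lineage A,Lineage Z),Lineage S),Lineage L).
Lineage S and Lineage Z share a more recent common ancestor with each other than either does with Lineage L, so Lineage L is the least closely related of the three.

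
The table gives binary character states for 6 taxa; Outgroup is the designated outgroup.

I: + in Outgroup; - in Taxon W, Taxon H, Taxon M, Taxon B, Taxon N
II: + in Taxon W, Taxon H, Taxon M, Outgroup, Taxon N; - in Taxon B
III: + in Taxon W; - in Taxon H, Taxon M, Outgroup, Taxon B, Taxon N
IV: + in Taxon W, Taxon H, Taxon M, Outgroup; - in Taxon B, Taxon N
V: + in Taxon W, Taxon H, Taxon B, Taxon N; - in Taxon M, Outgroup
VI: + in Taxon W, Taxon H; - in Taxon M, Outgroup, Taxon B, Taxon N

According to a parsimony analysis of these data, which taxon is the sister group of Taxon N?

Taxon B

Character polarity is set by the outgroup: the derived state is whichever differs from the outgroup's state, so for I, II, IV the derived state is '-', and for the remaining characters it is '+'.
I (derived state '-') is shared by all ingroup taxa — unites the whole ingroup.
II (derived state '-') is unique to Taxon B (autapomorphy; uninformative for grouping).
III (derived state '+') is unique to Taxon W (autapomorphy; uninformative for grouping).
Only Taxon B and Taxon N show the derived state '-' for IV, supporting them as a clade.
Only Taxon B, Taxon H, Taxon N, and Taxon W show the derived state '+' for V, supporting them as a clade.
VI: derived state '+' in Taxon H and Taxon W only — synapomorphy for {Taxon H, Taxon W}.
Most parsimonious ingroup topology: (((Taxon W,Taxon H),(Taxon B,Taxon N)),Taxon M).
Taxon N and Taxon B form a cherry on this tree, so they are sister taxa.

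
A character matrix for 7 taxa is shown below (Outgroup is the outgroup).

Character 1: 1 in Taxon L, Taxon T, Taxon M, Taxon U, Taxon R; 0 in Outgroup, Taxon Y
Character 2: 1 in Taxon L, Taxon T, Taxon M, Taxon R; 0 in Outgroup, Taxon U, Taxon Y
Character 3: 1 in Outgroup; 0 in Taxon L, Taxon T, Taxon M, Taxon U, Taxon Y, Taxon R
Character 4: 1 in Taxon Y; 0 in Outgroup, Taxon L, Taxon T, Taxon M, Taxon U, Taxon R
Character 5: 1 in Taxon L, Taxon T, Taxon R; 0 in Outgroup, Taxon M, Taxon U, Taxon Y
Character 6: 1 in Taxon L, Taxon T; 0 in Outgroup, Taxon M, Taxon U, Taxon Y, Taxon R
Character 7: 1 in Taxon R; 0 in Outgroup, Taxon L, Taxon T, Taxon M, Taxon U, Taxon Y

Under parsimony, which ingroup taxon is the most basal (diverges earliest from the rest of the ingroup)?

Character polarity is set by the outgroup: the derived state is whichever differs from the outgroup's state, so for Character 3 the derived state is '0', and for the remaining characters it is '1'.
Character 1 (derived state '1') is shared by Taxon L, Taxon M, Taxon R, Taxon T, and Taxon U — a synapomorphy uniting that clade.
Character 2 (derived state '1') is shared by Taxon L, Taxon M, Taxon R, and Taxon T — a synapomorphy uniting that clade.
Character 3 (derived state '0') is shared by all ingroup taxa — unites the whole ingroup.
Character 4 (derived state '1') is unique to Taxon Y (autapomorphy; uninformative for grouping).
Character 5 (derived state '1') is shared by Taxon L, Taxon R, and Taxon T — a synapomorphy uniting that clade.
Only Taxon L and Taxon T show the derived state '1' for Character 6, supporting them as a clade.
Character 7: derived state '1' in Taxon R only — an autapomorphy, so it tells us nothing about relationships among taxa.
Most parsimonious ingroup topology: (((((Taxon L,Taxon T),Taxon R),Taxon M),Taxon U),Taxon Y).
Taxon Y is sister to the clade containing all other ingroup taxa, so it is the earliest-diverging (most basal) ingroup lineage.

Taxon Y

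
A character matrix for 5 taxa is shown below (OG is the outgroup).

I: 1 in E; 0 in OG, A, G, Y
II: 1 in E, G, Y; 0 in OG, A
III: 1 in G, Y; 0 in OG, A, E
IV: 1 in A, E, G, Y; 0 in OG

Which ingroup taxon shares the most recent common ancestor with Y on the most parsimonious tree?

The outgroup has state '0' for every character, so '1' is the derived state throughout.
I (derived state '1') is unique to E (autapomorphy; uninformative for grouping).
Only E, G, and Y show the derived state '1' for II, supporting them as a clade.
III (derived state '1') is shared by G and Y — a synapomorphy uniting that clade.
IV (derived state '1') is shared by all ingroup taxa — unites the whole ingroup.
Most parsimonious ingroup topology: (A,(E,(G,Y))).
Y and G form a cherry on this tree, so they are sister taxa.

G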